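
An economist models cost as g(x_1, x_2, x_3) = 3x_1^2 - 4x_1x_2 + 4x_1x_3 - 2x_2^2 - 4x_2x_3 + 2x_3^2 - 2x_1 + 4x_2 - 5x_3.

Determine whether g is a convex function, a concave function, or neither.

neither

g is quadratic, so its Hessian is the constant matrix H = [[6, -4, 4], [-4, -4, -4], [4, -4, 4]].
Leading principal minors: 6, -40, -64.
Neither pattern holds ⇒ H is indefinite ⇒ neither convex nor concave.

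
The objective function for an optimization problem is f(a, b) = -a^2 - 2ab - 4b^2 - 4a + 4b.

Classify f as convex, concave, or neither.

concave

f is quadratic, so its Hessian is the constant matrix H = [[-2, -2], [-2, -8]].
det(H) = 12, tr(H) = -10.
det(H) > 0 and tr(H) < 0, so H is negative definite everywhere: concave.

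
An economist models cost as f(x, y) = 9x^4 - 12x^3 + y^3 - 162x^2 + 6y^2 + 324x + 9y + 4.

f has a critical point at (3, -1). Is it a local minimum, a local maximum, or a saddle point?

The mixed partial ∂²f/∂x∂y is 0, so the Hessian at any point is diag(f_xx, f_yy) = diag(36(3x^2 - 2x - 9), 6(y + 2)).
At (3, -1): H = diag(432, 6).
Both eigenvalues are positive, so H is positive definite: a local minimum.

local minimum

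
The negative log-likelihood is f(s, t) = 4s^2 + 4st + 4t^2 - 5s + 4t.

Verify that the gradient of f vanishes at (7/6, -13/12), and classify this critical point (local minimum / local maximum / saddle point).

local minimum

∇f = (8s + 4t - 5, 4s + 8t + 4); substituting (7/6, -13/12) gives ∇f = (0, 0), so (7/6, -13/12) is indeed a critical point.
The Hessian of f is constant: H = [[8, 4], [4, 8]].
det(H) = 8·8 − 4² = 48.
det(H) > 0 and tr(H) = 16 > 0, so H is positive definite and the point is a local minimum.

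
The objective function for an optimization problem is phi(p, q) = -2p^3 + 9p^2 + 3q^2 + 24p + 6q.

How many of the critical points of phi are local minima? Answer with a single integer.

phi separates as a function of p plus a function of q, so ∇phi=0 decouples.
∂phi/∂p = -6(p - 4)(p + 1) = 0 at p ∈ {-1, 4}; ∂phi/∂q = 6(q + 1) = 0 at q ∈ {-1}.
The Hessian is diagonal: diag(phi_pp, phi_qq). Second derivatives: phi_pp(-1)=30, phi_pp(4)=-30; phi_qq(-1)=6.
Local minima occur where both diagonal entries positive: (-1, -1). Count: 1.

1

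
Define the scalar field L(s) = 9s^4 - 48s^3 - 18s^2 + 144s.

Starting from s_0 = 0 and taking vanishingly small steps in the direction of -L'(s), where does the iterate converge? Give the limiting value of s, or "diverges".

L'(s) = 36(s - 4)(s - 1)(s + 1), so L'(0) = 144.
Gradient descent moves in the -L' direction, i.e. s is decreasing.
The nearest critical point in that direction is s = -1, where L'' = 360 > 0 (a local minimum). The iterate converges there.

-1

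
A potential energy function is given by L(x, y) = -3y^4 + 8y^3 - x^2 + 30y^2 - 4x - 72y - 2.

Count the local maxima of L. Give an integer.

L separates as a function of x plus a function of y, so ∇L=0 decouples.
∂L/∂x = -2(x + 2) = 0 at x ∈ {-2}; ∂L/∂y = -12(y - 3)(y - 1)(y + 2) = 0 at y ∈ {-2, 1, 3}.
The Hessian is diagonal: diag(L_xx, L_yy). Second derivatives: L_xx(-2)=-2; L_yy(-2)=-180, L_yy(1)=72, L_yy(3)=-120.
Local maxima occur where both diagonal entries negative: (-2, -2), (-2, 3). Count: 2.

2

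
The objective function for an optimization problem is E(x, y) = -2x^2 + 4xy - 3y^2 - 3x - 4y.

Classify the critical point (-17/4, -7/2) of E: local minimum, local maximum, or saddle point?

The Hessian of E is constant: H = [[-4, 4], [4, -6]].
det(H) = (-4)·(-6) − 4² = 8.
det(H) > 0 and tr(H) = -10 < 0, so H is negative definite and the point is a local maximum.

local maximum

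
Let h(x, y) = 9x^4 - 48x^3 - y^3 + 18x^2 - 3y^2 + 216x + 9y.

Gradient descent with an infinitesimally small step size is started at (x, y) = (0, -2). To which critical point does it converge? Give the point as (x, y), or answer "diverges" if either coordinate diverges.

(-1, -3)

h is separable, so gradient descent decouples: x follows -∂h/∂x, y follows -∂h/∂y.
∂h/∂x = 36(x - 3)(x - 2)(x + 1); at x=0 this is 216, so x decreases.
∂h/∂y = -3(y - 1)(y + 3); at y=-2 this is 9, so y decreases.
x converges to its nearest critical value -1 (a local min of the x-part); y converges to -3. The iterate converges to (-1, -3).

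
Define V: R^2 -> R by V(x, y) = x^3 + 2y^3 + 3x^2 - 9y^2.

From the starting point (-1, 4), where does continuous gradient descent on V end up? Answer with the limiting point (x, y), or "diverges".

(0, 3)

V is separable, so gradient descent decouples: x follows -∂V/∂x, y follows -∂V/∂y.
∂V/∂x = 3x(x + 2); at x=-1 this is -3, so x increases.
∂V/∂y = 6y(y - 3); at y=4 this is 24, so y decreases.
x converges to its nearest critical value 0 (a local min of the x-part); y converges to 3. The iterate converges to (0, 3).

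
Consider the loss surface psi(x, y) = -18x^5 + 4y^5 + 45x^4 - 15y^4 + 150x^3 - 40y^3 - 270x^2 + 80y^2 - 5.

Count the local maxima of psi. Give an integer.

4

psi separates as a function of x plus a function of y, so ∇psi=0 decouples.
∂psi/∂x = -90x(x - 3)(x - 1)(x + 2) = 0 at x ∈ {-2, 0, 1, 3}; ∂psi/∂y = 20y(y - 4)(y - 1)(y + 2) = 0 at y ∈ {-2, 0, 1, 4}.
The Hessian is diagonal: diag(psi_xx, psi_yy). Second derivatives: psi_xx(-2)=2700, psi_xx(0)=-540, psi_xx(1)=540, psi_xx(3)=-2700; psi_yy(-2)=-720, psi_yy(0)=160, psi_yy(1)=-180, psi_yy(4)=1440.
Local maxima occur where both diagonal entries negative: (0, -2), (0, 1), (3, -2), (3, 1). Count: 4.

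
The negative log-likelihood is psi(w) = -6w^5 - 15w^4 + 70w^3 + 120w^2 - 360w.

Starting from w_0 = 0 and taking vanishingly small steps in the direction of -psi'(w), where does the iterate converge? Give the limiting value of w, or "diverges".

1

psi'(w) = -30(w - 2)(w - 1)(w + 2)(w + 3), so psi'(0) = -360.
Gradient descent moves in the -psi' direction, i.e. w is increasing.
The nearest critical point in that direction is w = 1, where psi'' = 360 > 0 (a local minimum). The iterate converges there.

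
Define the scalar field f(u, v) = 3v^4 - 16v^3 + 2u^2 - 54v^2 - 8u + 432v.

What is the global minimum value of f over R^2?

f(u,v) separates as P(u) + Q(v), so its minimum is min P + min Q.
P'(u) = 4u - 8 vanishes at u ∈ {2}; Q'(v) = 12(v - 4)(v - 3)(v + 3) vanishes at v ∈ {-3, 3, 4}.
Local minima of P (where P''>0): P(2)=-8. Local minima of Q: Q(-3)=-1107, Q(4)=608.
So the global minimum of f is P(2) + Q(-3) = -8 − 1107 = -1115, attained at (2, -3).

-1115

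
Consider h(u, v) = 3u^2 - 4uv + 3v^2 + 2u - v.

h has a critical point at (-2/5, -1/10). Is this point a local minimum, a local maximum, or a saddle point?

The Hessian of h is constant: H = [[6, -4], [-4, 6]].
det(H) = 6·6 − (-4)² = 20.
det(H) > 0 and tr(H) = 12 > 0, so H is positive definite and the point is a local minimum.

local minimum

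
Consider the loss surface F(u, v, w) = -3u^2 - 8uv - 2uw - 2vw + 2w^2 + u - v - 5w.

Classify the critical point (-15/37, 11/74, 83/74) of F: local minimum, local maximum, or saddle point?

The Hessian is constant: H = [[-6, -8, -2], [-8, 0, -2], [-2, -2, 4]].
Leading principal minors: Δ₁ = -6, Δ₂ = -64, Δ₃ = -296.
The minors fit neither the all-positive nor the alternating-sign pattern, so H is indefinite: a saddle point.

saddle point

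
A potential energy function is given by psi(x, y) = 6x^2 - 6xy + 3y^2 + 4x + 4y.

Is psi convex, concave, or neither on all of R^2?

convex

psi is quadratic, so its Hessian is the constant matrix H = [[12, -6], [-6, 6]].
det(H) = 36, tr(H) = 18.
det(H) > 0 and tr(H) > 0, so H is positive definite everywhere: convex.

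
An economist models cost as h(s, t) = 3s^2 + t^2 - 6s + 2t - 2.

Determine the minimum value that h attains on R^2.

h(s,t) separates as P(s) + Q(t) − 2, so its minimum is min P + min Q − 2.
P'(s) = 6s - 6 vanishes at s ∈ {1}; Q'(t) = 2(t + 1) vanishes at t ∈ {-1}.
Local minima of P (where P''>0): P(1)=-3. Local minima of Q: Q(-1)=-1.
So the global minimum of h is P(1) + Q(-1) − 2 = -3 − 1 − 2 = -6, attained at (1, -1).

-6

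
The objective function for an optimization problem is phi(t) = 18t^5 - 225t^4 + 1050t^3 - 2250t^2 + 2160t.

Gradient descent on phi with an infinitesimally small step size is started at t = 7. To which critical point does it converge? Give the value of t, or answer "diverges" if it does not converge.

4

phi'(t) = 90(t - 4)(t - 3)(t - 2)(t - 1), so phi'(7) = 32400.
Gradient descent moves in the -phi' direction, i.e. t is decreasing.
The nearest critical point in that direction is t = 4, where phi'' = 540 > 0 (a local minimum). The iterate converges there.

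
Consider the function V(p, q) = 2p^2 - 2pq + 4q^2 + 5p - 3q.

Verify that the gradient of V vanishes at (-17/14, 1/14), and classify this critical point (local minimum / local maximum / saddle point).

∇V = (4p - 2q + 5, -2p + 8q - 3); substituting (-17/14, 1/14) gives ∇V = (0, 0), so (-17/14, 1/14) is indeed a critical point.
The Hessian of V is constant: H = [[4, -2], [-2, 8]].
det(H) = 4·8 − (-2)² = 28.
det(H) > 0 and tr(H) = 12 > 0, so H is positive definite and the point is a local minimum.

local minimum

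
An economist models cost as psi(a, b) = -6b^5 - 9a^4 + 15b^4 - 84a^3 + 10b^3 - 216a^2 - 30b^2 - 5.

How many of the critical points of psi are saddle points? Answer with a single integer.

psi separates as a function of a plus a function of b, so ∇psi=0 decouples.
∂psi/∂a = -36a(a + 3)(a + 4) = 0 at a ∈ {-4, -3, 0}; ∂psi/∂b = -30b(b - 2)(b - 1)(b + 1) = 0 at b ∈ {-1, 0, 1, 2}.
The Hessian is diagonal: diag(psi_aa, psi_bb). Second derivatives: psi_aa(-4)=-144, psi_aa(-3)=108, psi_aa(0)=-432; psi_bb(-1)=180, psi_bb(0)=-60, psi_bb(1)=60, psi_bb(2)=-180.
Saddle points occur where the two diagonal entries have opposite signs: (-4, -1), (-4, 1), (-3, 0), (-3, 2), (0, -1), (0, 1). Count: 6.

6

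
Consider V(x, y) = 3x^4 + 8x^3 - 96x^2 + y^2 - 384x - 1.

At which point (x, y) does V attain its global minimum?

V(x,y) separates as P(x) + Q(y) − 1, so its minimum is min P + min Q − 1.
P'(x) = 12(x - 4)(x + 2)(x + 4) vanishes at x ∈ {-4, -2, 4}; Q'(y) = 2y vanishes at y ∈ {0}.
Local minima of P (where P''>0): P(-4)=256, P(4)=-1792. Local minima of Q: Q(0)=0.
So the global minimum of V is P(4) + Q(0) − 1 = -1792 + 0 − 1 = -1793, attained at (4, 0).

(4, 0)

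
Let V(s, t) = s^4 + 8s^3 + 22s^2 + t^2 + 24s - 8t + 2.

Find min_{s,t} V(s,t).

V(s,t) separates as P(s) + Q(t) + 2, so its minimum is min P + min Q + 2.
P'(s) = 4(s + 1)(s + 2)(s + 3) vanishes at s ∈ {-3, -2, -1}; Q'(t) = 2(t - 4) vanishes at t ∈ {4}.
Local minima of P (where P''>0): P(-3)=-9, P(-1)=-9. Local minima of Q: Q(4)=-16.
So the global minimum of V is P(-3) + Q(4) + 2 = -9 − 16 + 2 = -23, attained at (-3, 4).

-23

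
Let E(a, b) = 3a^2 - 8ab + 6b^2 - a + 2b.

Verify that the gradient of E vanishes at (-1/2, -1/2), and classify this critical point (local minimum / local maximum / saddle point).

∇E = (6a - 8b - 1, -8a + 12b + 2); substituting (-1/2, -1/2) gives ∇E = (0, 0), so (-1/2, -1/2) is indeed a critical point.
The Hessian of E is constant: H = [[6, -8], [-8, 12]].
det(H) = 6·12 − (-8)² = 8.
det(H) > 0 and tr(H) = 18 > 0, so H is positive definite and the point is a local minimum.

local minimum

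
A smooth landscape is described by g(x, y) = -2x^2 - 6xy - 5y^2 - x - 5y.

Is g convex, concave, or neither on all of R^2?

g is quadratic, so its Hessian is the constant matrix H = [[-4, -6], [-6, -10]].
det(H) = 4, tr(H) = -14.
det(H) > 0 and tr(H) < 0, so H is negative definite everywhere: concave.

concave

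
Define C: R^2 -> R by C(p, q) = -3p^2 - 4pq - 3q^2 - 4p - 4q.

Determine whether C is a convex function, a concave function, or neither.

concave

C is quadratic, so its Hessian is the constant matrix H = [[-6, -4], [-4, -6]].
det(H) = 20, tr(H) = -12.
det(H) > 0 and tr(H) < 0, so H is negative definite everywhere: concave.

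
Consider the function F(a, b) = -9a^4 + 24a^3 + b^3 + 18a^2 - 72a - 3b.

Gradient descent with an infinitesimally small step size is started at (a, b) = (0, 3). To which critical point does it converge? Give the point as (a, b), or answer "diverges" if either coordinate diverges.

(1, 1)

F is separable, so gradient descent decouples: a follows -∂F/∂a, b follows -∂F/∂b.
∂F/∂a = -36(a - 2)(a - 1)(a + 1); at a=0 this is -72, so a increases.
∂F/∂b = 3(b - 1)(b + 1); at b=3 this is 24, so b decreases.
a converges to its nearest critical value 1 (a local min of the a-part); b converges to 1. The iterate converges to (1, 1).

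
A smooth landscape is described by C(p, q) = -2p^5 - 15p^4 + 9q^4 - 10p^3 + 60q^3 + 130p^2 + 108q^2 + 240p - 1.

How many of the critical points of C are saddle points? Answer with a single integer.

C separates as a function of p plus a function of q, so ∇C=0 decouples.
∂C/∂p = -10(p - 2)(p + 1)(p + 3)(p + 4) = 0 at p ∈ {-4, -3, -1, 2}; ∂C/∂q = 36q(q + 2)(q + 3) = 0 at q ∈ {-3, -2, 0}.
The Hessian is diagonal: diag(C_pp, C_qq). Second derivatives: C_pp(-4)=180, C_pp(-3)=-100, C_pp(-1)=180, C_pp(2)=-900; C_qq(-3)=108, C_qq(-2)=-72, C_qq(0)=216.
Saddle points occur where the two diagonal entries have opposite signs: (-4, -2), (-3, -3), (-3, 0), (-1, -2), (2, -3), (2, 0). Count: 6.

6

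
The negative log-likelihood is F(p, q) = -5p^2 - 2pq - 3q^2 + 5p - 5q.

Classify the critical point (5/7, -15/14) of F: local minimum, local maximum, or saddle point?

local maximum

The Hessian of F is constant: H = [[-10, -2], [-2, -6]].
det(H) = (-10)·(-6) − (-2)² = 56.
det(H) > 0 and tr(H) = -16 < 0, so H is negative definite and the point is a local maximum.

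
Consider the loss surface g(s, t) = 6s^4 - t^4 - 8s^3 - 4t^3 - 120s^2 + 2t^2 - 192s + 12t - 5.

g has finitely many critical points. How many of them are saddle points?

g separates as a function of s plus a function of t, so ∇g=0 decouples.
∂g/∂s = 24(s - 4)(s + 1)(s + 2) = 0 at s ∈ {-2, -1, 4}; ∂g/∂t = -4(t - 1)(t + 1)(t + 3) = 0 at t ∈ {-3, -1, 1}.
The Hessian is diagonal: diag(g_ss, g_tt). Second derivatives: g_ss(-2)=144, g_ss(-1)=-120, g_ss(4)=720; g_tt(-3)=-32, g_tt(-1)=16, g_tt(1)=-32.
Saddle points occur where the two diagonal entries have opposite signs: (-2, -3), (-2, 1), (-1, -1), (4, -3), (4, 1). Count: 5.

5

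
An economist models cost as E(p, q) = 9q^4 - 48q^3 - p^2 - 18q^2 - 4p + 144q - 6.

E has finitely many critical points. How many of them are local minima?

E separates as a function of p plus a function of q, so ∇E=0 decouples.
∂E/∂p = -2(p + 2) = 0 at p ∈ {-2}; ∂E/∂q = 36(q - 4)(q - 1)(q + 1) = 0 at q ∈ {-1, 1, 4}.
The Hessian is diagonal: diag(E_pp, E_qq). Second derivatives: E_pp(-2)=-2; E_qq(-1)=360, E_qq(1)=-216, E_qq(4)=540.
Local minima occur where both diagonal entries positive: none. Count: 0.

0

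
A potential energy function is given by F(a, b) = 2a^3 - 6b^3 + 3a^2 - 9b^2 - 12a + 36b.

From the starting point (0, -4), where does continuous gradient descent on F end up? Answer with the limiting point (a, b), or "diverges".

F is separable, so gradient descent decouples: a follows -∂F/∂a, b follows -∂F/∂b.
∂F/∂a = 6(a - 1)(a + 2); at a=0 this is -12, so a increases.
∂F/∂b = -18(b - 1)(b + 2); at b=-4 this is -180, so b increases.
a converges to its nearest critical value 1 (a local min of the a-part); b converges to -2. The iterate converges to (1, -2).

(1, -2)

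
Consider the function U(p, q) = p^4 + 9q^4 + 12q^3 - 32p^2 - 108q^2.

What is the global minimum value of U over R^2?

U(p,q) separates as A(p) + B(q), so its minimum is min A + min B.
A'(p) = 4p(p - 4)(p + 4) vanishes at p ∈ {-4, 0, 4}; B'(q) = 36q(q - 2)(q + 3) vanishes at q ∈ {-3, 0, 2}.
Local minima of A (where A''>0): A(-4)=-256, A(4)=-256. Local minima of B: B(-3)=-567, B(2)=-192.
So the global minimum of U is A(-4) + B(-3) = -256 − 567 = -823, attained at (-4, -3).

-823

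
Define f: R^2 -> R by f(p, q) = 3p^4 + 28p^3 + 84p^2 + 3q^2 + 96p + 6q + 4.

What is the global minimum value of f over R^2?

-63

f(p,q) separates as A(p) + B(q) + 4, so its minimum is min A + min B + 4.
A'(p) = 12(p + 1)(p + 2)(p + 4) vanishes at p ∈ {-4, -2, -1}; B'(q) = 6q + 6 vanishes at q ∈ {-1}.
Local minima of A (where A''>0): A(-4)=-64, A(-1)=-37. Local minima of B: B(-1)=-3.
So the global minimum of f is A(-4) + B(-1) + 4 = -64 − 3 + 4 = -63, attained at (-4, -1).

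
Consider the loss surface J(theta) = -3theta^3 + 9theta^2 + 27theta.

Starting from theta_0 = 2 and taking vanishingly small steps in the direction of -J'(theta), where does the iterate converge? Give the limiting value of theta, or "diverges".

-1

J'(theta) = -9(theta - 3)(theta + 1), so J'(2) = 27.
Gradient descent moves in the -J' direction, i.e. theta is decreasing.
The nearest critical point in that direction is theta = -1, where J'' = 36 > 0 (a local minimum). The iterate converges there.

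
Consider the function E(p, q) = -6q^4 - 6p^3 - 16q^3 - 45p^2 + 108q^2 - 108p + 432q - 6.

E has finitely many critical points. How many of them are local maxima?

2

E separates as a function of p plus a function of q, so ∇E=0 decouples.
∂E/∂p = -18(p + 2)(p + 3) = 0 at p ∈ {-3, -2}; ∂E/∂q = -24(q - 3)(q + 2)(q + 3) = 0 at q ∈ {-3, -2, 3}.
The Hessian is diagonal: diag(E_pp, E_qq). Second derivatives: E_pp(-3)=18, E_pp(-2)=-18; E_qq(-3)=-144, E_qq(-2)=120, E_qq(3)=-720.
Local maxima occur where both diagonal entries negative: (-2, -3), (-2, 3). Count: 2.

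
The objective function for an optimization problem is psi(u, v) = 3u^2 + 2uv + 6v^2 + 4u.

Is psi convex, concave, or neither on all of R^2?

convex

psi is quadratic, so its Hessian is the constant matrix H = [[6, 2], [2, 12]].
det(H) = 68, tr(H) = 18.
det(H) > 0 and tr(H) > 0, so H is positive definite everywhere: convex.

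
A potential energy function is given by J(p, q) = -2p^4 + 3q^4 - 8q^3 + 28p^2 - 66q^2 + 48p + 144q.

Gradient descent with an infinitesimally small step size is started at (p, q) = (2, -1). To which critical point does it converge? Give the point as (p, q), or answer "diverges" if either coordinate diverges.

(-1, -3)

J is separable, so gradient descent decouples: p follows -∂J/∂p, q follows -∂J/∂q.
∂J/∂p = -8(p - 3)(p + 1)(p + 2); at p=2 this is 96, so p decreases.
∂J/∂q = 12(q - 4)(q - 1)(q + 3); at q=-1 this is 240, so q decreases.
p converges to its nearest critical value -1 (a local min of the p-part); q converges to -3. The iterate converges to (-1, -3).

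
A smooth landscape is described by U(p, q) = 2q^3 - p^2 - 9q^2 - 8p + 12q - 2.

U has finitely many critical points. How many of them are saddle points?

1

U separates as a function of p plus a function of q, so ∇U=0 decouples.
∂U/∂p = -2(p + 4) = 0 at p ∈ {-4}; ∂U/∂q = 6(q - 2)(q - 1) = 0 at q ∈ {1, 2}.
The Hessian is diagonal: diag(U_pp, U_qq). Second derivatives: U_pp(-4)=-2; U_qq(1)=-6, U_qq(2)=6.
Saddle points occur where the two diagonal entries have opposite signs: (-4, 2). Count: 1.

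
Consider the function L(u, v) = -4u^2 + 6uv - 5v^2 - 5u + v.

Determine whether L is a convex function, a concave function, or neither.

concave

L is quadratic, so its Hessian is the constant matrix H = [[-8, 6], [6, -10]].
det(H) = 44, tr(H) = -18.
det(H) > 0 and tr(H) < 0, so H is negative definite everywhere: concave.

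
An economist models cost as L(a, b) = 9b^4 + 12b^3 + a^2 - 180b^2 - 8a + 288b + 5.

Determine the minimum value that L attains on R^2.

L(a,b) separates as P(a) + Q(b) + 5, so its minimum is min P + min Q + 5.
P'(a) = 2a - 8 vanishes at a ∈ {4}; Q'(b) = 36(b - 2)(b - 1)(b + 4) vanishes at b ∈ {-4, 1, 2}.
Local minima of P (where P''>0): P(4)=-16. Local minima of Q: Q(-4)=-2496, Q(2)=96.
So the global minimum of L is P(4) + Q(-4) + 5 = -16 − 2496 + 5 = -2507, attained at (4, -4).

-2507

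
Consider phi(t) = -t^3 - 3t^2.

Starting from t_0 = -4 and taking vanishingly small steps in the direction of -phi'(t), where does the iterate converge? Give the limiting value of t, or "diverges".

phi'(t) = -3t(t + 2), so phi'(-4) = -24.
Gradient descent moves in the -phi' direction, i.e. t is increasing.
The nearest critical point in that direction is t = -2, where phi'' = 6 > 0 (a local minimum). The iterate converges there.

-2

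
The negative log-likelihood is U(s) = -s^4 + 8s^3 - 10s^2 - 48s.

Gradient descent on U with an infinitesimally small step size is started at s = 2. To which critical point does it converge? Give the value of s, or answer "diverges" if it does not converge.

3

U'(s) = -4(s - 4)(s - 3)(s + 1), so U'(2) = -24.
Gradient descent moves in the -U' direction, i.e. s is increasing.
The nearest critical point in that direction is s = 3, where U'' = 16 > 0 (a local minimum). The iterate converges there.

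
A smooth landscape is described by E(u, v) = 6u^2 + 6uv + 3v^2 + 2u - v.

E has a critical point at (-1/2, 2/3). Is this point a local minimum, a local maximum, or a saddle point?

The Hessian of E is constant: H = [[12, 6], [6, 6]].
det(H) = 12·6 − 6² = 36.
det(H) > 0 and tr(H) = 18 > 0, so H is positive definite and the point is a local minimum.

local minimum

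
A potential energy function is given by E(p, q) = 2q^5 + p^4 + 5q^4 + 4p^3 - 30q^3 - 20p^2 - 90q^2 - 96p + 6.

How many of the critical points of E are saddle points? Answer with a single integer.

E separates as a function of p plus a function of q, so ∇E=0 decouples.
∂E/∂p = 4(p - 3)(p + 2)(p + 4) = 0 at p ∈ {-4, -2, 3}; ∂E/∂q = 10q(q - 3)(q + 2)(q + 3) = 0 at q ∈ {-3, -2, 0, 3}.
The Hessian is diagonal: diag(E_pp, E_qq). Second derivatives: E_pp(-4)=56, E_pp(-2)=-40, E_pp(3)=140; E_qq(-3)=-180, E_qq(-2)=100, E_qq(0)=-180, E_qq(3)=900.
Saddle points occur where the two diagonal entries have opposite signs: (-4, -3), (-4, 0), (-2, -2), (-2, 3), (3, -3), (3, 0). Count: 6.

6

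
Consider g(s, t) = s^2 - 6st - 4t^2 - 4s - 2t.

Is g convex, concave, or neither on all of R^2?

neither

g is quadratic, so its Hessian is the constant matrix H = [[2, -6], [-6, -8]].
det(H) = -52, tr(H) = -6.
det(H) < 0, so H is indefinite: neither convex nor concave.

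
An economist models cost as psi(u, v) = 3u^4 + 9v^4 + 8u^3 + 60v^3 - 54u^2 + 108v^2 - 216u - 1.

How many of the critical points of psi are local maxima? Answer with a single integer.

psi separates as a function of u plus a function of v, so ∇psi=0 decouples.
∂psi/∂u = 12(u - 3)(u + 2)(u + 3) = 0 at u ∈ {-3, -2, 3}; ∂psi/∂v = 36v(v + 2)(v + 3) = 0 at v ∈ {-3, -2, 0}.
The Hessian is diagonal: diag(psi_uu, psi_vv). Second derivatives: psi_uu(-3)=72, psi_uu(-2)=-60, psi_uu(3)=360; psi_vv(-3)=108, psi_vv(-2)=-72, psi_vv(0)=216.
Local maxima occur where both diagonal entries negative: (-2, -2). Count: 1.

1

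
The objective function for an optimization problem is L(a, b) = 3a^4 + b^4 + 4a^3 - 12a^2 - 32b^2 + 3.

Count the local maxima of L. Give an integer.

1

L separates as a function of a plus a function of b, so ∇L=0 decouples.
∂L/∂a = 12a(a - 1)(a + 2) = 0 at a ∈ {-2, 0, 1}; ∂L/∂b = 4b(b - 4)(b + 4) = 0 at b ∈ {-4, 0, 4}.
The Hessian is diagonal: diag(L_aa, L_bb). Second derivatives: L_aa(-2)=72, L_aa(0)=-24, L_aa(1)=36; L_bb(-4)=128, L_bb(0)=-64, L_bb(4)=128.
Local maxima occur where both diagonal entries negative: (0, 0). Count: 1.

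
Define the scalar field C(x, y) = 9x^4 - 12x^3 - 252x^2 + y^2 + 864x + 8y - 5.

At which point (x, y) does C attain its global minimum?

(-4, -4)

C(x,y) separates as P(x) + Q(y) − 5, so its minimum is min P + min Q − 5.
P'(x) = 36(x - 3)(x - 2)(x + 4) vanishes at x ∈ {-4, 2, 3}; Q'(y) = 2y + 8 vanishes at y ∈ {-4}.
Local minima of P (where P''>0): P(-4)=-4416, P(3)=729. Local minima of Q: Q(-4)=-16.
So the global minimum of C is P(-4) + Q(-4) − 5 = -4416 − 16 − 5 = -4437, attained at (-4, -4).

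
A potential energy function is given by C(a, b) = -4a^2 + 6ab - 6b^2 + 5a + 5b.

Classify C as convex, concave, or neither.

C is quadratic, so its Hessian is the constant matrix H = [[-8, 6], [6, -12]].
det(H) = 60, tr(H) = -20.
det(H) > 0 and tr(H) < 0, so H is negative definite everywhere: concave.

concave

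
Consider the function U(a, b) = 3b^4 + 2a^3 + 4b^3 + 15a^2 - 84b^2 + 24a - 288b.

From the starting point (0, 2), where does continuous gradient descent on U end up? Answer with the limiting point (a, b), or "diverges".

(-1, 4)

U is separable, so gradient descent decouples: a follows -∂U/∂a, b follows -∂U/∂b.
∂U/∂a = 6(a + 1)(a + 4); at a=0 this is 24, so a decreases.
∂U/∂b = 12(b - 4)(b + 2)(b + 3); at b=2 this is -480, so b increases.
a converges to its nearest critical value -1 (a local min of the a-part); b converges to 4. The iterate converges to (-1, 4).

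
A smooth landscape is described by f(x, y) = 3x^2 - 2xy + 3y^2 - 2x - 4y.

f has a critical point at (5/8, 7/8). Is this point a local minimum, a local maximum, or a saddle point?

The Hessian of f is constant: H = [[6, -2], [-2, 6]].
det(H) = 6·6 − (-2)² = 32.
det(H) > 0 and tr(H) = 12 > 0, so H is positive definite and the point is a local minimum.

local minimum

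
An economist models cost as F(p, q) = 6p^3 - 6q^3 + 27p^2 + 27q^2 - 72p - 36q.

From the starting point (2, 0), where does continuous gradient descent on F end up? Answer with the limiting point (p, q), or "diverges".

F is separable, so gradient descent decouples: p follows -∂F/∂p, q follows -∂F/∂q.
∂F/∂p = 18(p - 1)(p + 4); at p=2 this is 108, so p decreases.
∂F/∂q = -18(q - 2)(q - 1); at q=0 this is -36, so q increases.
p converges to its nearest critical value 1 (a local min of the p-part); q converges to 1. The iterate converges to (1, 1).

(1, 1)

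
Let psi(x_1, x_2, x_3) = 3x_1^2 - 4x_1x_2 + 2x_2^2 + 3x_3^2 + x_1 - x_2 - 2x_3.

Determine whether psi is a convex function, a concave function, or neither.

psi is quadratic, so its Hessian is the constant matrix H = [[6, -4, 0], [-4, 4, 0], [0, 0, 6]].
Leading principal minors: 6, 8, 48.
All positive ⇒ H ≻ 0 ⇒ convex.

convex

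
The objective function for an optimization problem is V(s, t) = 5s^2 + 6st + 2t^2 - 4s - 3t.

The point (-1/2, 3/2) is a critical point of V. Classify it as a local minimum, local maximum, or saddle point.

local minimum

The Hessian of V is constant: H = [[10, 6], [6, 4]].
det(H) = 10·4 − 6² = 4.
det(H) > 0 and tr(H) = 14 > 0, so H is positive definite and the point is a local minimum.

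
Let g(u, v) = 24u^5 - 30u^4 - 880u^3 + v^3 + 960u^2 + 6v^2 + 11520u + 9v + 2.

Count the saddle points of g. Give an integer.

4

g separates as a function of u plus a function of v, so ∇g=0 decouples.
∂g/∂u = 120(u - 4)(u - 3)(u + 2)(u + 4) = 0 at u ∈ {-4, -2, 3, 4}; ∂g/∂v = 3(v + 1)(v + 3) = 0 at v ∈ {-3, -1}.
The Hessian is diagonal: diag(g_uu, g_vv). Second derivatives: g_uu(-4)=-13440, g_uu(-2)=7200, g_uu(3)=-4200, g_uu(4)=5760; g_vv(-3)=-6, g_vv(-1)=6.
Saddle points occur where the two diagonal entries have opposite signs: (-4, -1), (-2, -3), (3, -1), (4, -3). Count: 4.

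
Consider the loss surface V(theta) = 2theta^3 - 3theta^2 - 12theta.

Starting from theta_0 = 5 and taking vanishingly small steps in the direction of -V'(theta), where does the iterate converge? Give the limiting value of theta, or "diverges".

V'(theta) = 6(theta - 2)(theta + 1), so V'(5) = 108.
Gradient descent moves in the -V' direction, i.e. theta is decreasing.
The nearest critical point in that direction is theta = 2, where V'' = 18 > 0 (a local minimum). The iterate converges there.

2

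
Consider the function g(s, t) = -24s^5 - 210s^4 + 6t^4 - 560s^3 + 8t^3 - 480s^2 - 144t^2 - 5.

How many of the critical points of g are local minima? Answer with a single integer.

4

g separates as a function of s plus a function of t, so ∇g=0 decouples.
∂g/∂s = -120s(s + 1)(s + 2)(s + 4) = 0 at s ∈ {-4, -2, -1, 0}; ∂g/∂t = 24t(t - 3)(t + 4) = 0 at t ∈ {-4, 0, 3}.
The Hessian is diagonal: diag(g_ss, g_tt). Second derivatives: g_ss(-4)=2880, g_ss(-2)=-480, g_ss(-1)=360, g_ss(0)=-960; g_tt(-4)=672, g_tt(0)=-288, g_tt(3)=504.
Local minima occur where both diagonal entries positive: (-4, -4), (-4, 3), (-1, -4), (-1, 3). Count: 4.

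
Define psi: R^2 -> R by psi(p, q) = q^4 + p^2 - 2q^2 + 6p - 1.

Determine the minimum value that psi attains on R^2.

-11

psi(p,q) separates as A(p) + B(q) − 1, so its minimum is min A + min B − 1.
A'(p) = 2p + 6 vanishes at p ∈ {-3}; B'(q) = 4q(q - 1)(q + 1) vanishes at q ∈ {-1, 0, 1}.
Local minima of A (where A''>0): A(-3)=-9. Local minima of B: B(-1)=-1, B(1)=-1.
So the global minimum of psi is A(-3) + B(-1) − 1 = -9 − 1 − 1 = -11, attained at (-3, -1).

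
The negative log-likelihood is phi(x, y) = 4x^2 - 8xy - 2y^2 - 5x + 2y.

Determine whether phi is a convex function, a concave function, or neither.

phi is quadratic, so its Hessian is the constant matrix H = [[8, -8], [-8, -4]].
det(H) = -96, tr(H) = 4.
det(H) < 0, so H is indefinite: neither convex nor concave.

neither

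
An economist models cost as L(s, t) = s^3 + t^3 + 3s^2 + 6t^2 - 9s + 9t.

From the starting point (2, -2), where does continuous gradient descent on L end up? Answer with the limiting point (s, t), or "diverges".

L is separable, so gradient descent decouples: s follows -∂L/∂s, t follows -∂L/∂t.
∂L/∂s = 3(s - 1)(s + 3); at s=2 this is 15, so s decreases.
∂L/∂t = 3(t + 1)(t + 3); at t=-2 this is -3, so t increases.
s converges to its nearest critical value 1 (a local min of the s-part); t converges to -1. The iterate converges to (1, -1).

(1, -1)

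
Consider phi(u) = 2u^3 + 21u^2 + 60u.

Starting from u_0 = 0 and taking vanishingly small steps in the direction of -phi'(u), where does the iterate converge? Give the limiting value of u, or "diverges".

phi'(u) = 6(u + 2)(u + 5), so phi'(0) = 60.
Gradient descent moves in the -phi' direction, i.e. u is decreasing.
The nearest critical point in that direction is u = -2, where phi'' = 18 > 0 (a local minimum). The iterate converges there.

-2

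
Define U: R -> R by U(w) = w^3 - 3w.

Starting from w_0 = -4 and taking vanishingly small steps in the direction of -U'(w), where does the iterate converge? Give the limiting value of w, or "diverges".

U'(w) = 3(w - 1)(w + 1), so U'(-4) = 45.
Gradient descent moves in the -U' direction, i.e. w is decreasing.
There is no critical point below w=-4, and U' keeps the same sign, so the iterate runs off to −∞.

diverges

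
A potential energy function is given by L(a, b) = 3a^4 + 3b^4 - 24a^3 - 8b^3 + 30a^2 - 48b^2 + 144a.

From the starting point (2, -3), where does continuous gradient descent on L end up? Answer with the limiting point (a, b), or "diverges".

L is separable, so gradient descent decouples: a follows -∂L/∂a, b follows -∂L/∂b.
∂L/∂a = 12(a - 4)(a - 3)(a + 1); at a=2 this is 72, so a decreases.
∂L/∂b = 12b(b - 4)(b + 2); at b=-3 this is -252, so b increases.
a converges to its nearest critical value -1 (a local min of the a-part); b converges to -2. The iterate converges to (-1, -2).

(-1, -2)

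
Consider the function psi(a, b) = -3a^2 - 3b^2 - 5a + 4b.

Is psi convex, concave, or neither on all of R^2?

concave

psi is quadratic, so its Hessian is the constant matrix H = [[-6, 0], [0, -6]].
det(H) = 36, tr(H) = -12.
det(H) > 0 and tr(H) < 0, so H is negative definite everywhere: concave.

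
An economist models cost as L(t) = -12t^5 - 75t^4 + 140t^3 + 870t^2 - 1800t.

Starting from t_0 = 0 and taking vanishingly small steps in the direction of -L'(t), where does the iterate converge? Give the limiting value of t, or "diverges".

1

L'(t) = -60(t - 2)(t - 1)(t + 3)(t + 5), so L'(0) = -1800.
Gradient descent moves in the -L' direction, i.e. t is increasing.
The nearest critical point in that direction is t = 1, where L'' = 1440 > 0 (a local minimum). The iterate converges there.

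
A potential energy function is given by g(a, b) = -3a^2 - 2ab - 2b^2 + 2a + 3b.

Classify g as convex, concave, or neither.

concave

g is quadratic, so its Hessian is the constant matrix H = [[-6, -2], [-2, -4]].
det(H) = 20, tr(H) = -10.
det(H) > 0 and tr(H) < 0, so H is negative definite everywhere: concave.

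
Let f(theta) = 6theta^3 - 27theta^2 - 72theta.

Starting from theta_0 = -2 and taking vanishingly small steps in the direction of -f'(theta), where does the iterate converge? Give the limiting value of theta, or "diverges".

diverges

f'(theta) = 18(theta - 4)(theta + 1), so f'(-2) = 108.
Gradient descent moves in the -f' direction, i.e. theta is decreasing.
There is no critical point below theta=-2, and f' keeps the same sign, so the iterate runs off to −∞.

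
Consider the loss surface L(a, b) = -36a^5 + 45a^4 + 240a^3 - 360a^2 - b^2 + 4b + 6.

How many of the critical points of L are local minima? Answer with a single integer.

L separates as a function of a plus a function of b, so ∇L=0 decouples.
∂L/∂a = -180a(a - 2)(a - 1)(a + 2) = 0 at a ∈ {-2, 0, 1, 2}; ∂L/∂b = -2(b - 2) = 0 at b ∈ {2}.
The Hessian is diagonal: diag(L_aa, L_bb). Second derivatives: L_aa(-2)=4320, L_aa(0)=-720, L_aa(1)=540, L_aa(2)=-1440; L_bb(2)=-2.
Local minima occur where both diagonal entries positive: none. Count: 0.

0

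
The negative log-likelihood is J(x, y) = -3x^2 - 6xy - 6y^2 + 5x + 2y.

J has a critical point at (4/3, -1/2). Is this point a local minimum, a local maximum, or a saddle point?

local maximum

The Hessian of J is constant: H = [[-6, -6], [-6, -12]].
det(H) = (-6)·(-12) − (-6)² = 36.
det(H) > 0 and tr(H) = -18 < 0, so H is negative definite and the point is a local maximum.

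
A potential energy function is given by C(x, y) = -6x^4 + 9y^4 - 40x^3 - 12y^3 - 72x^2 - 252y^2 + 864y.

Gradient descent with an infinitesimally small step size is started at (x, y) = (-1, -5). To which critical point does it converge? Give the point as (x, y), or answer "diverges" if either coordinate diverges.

C is separable, so gradient descent decouples: x follows -∂C/∂x, y follows -∂C/∂y.
∂C/∂x = -24x(x + 2)(x + 3); at x=-1 this is 48, so x decreases.
∂C/∂y = 36(y - 3)(y - 2)(y + 4); at y=-5 this is -2016, so y increases.
x converges to its nearest critical value -2 (a local min of the x-part); y converges to -4. The iterate converges to (-2, -4).

(-2, -4)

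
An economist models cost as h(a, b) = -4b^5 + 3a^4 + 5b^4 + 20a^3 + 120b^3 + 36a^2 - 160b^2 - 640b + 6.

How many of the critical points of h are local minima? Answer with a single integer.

h separates as a function of a plus a function of b, so ∇h=0 decouples.
∂h/∂a = 12a(a + 2)(a + 3) = 0 at a ∈ {-3, -2, 0}; ∂h/∂b = -20(b - 4)(b - 2)(b + 1)(b + 4) = 0 at b ∈ {-4, -1, 2, 4}.
The Hessian is diagonal: diag(h_aa, h_bb). Second derivatives: h_aa(-3)=36, h_aa(-2)=-24, h_aa(0)=72; h_bb(-4)=2880, h_bb(-1)=-900, h_bb(2)=720, h_bb(4)=-1600.
Local minima occur where both diagonal entries positive: (-3, -4), (-3, 2), (0, -4), (0, 2). Count: 4.

4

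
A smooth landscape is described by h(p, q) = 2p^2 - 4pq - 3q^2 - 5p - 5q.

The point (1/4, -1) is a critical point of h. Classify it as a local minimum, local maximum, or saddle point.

saddle point

The Hessian of h is constant: H = [[4, -4], [-4, -6]].
det(H) = 4·(-6) − (-4)² = -40.
Since det(H) < 0, H is indefinite and the critical point is a saddle point.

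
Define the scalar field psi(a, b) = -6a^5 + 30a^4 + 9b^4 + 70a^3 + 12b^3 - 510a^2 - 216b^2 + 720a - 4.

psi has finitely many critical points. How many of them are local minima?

psi separates as a function of a plus a function of b, so ∇psi=0 decouples.
∂psi/∂a = -30(a - 4)(a - 2)(a - 1)(a + 3) = 0 at a ∈ {-3, 1, 2, 4}; ∂psi/∂b = 36b(b - 3)(b + 4) = 0 at b ∈ {-4, 0, 3}.
The Hessian is diagonal: diag(psi_aa, psi_bb). Second derivatives: psi_aa(-3)=4200, psi_aa(1)=-360, psi_aa(2)=300, psi_aa(4)=-1260; psi_bb(-4)=1008, psi_bb(0)=-432, psi_bb(3)=756.
Local minima occur where both diagonal entries positive: (-3, -4), (-3, 3), (2, -4), (2, 3). Count: 4.

4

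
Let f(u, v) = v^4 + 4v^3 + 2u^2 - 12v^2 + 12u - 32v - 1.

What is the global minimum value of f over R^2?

f(u,v) separates as P(u) + Q(v) − 1, so its minimum is min P + min Q − 1.
P'(u) = 4u + 12 vanishes at u ∈ {-3}; Q'(v) = 4(v - 2)(v + 1)(v + 4) vanishes at v ∈ {-4, -1, 2}.
Local minima of P (where P''>0): P(-3)=-18. Local minima of Q: Q(-4)=-64, Q(2)=-64.
So the global minimum of f is P(-3) + Q(-4) − 1 = -18 − 64 − 1 = -83, attained at (-3, -4).

-83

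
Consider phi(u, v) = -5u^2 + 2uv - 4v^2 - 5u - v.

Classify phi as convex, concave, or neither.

phi is quadratic, so its Hessian is the constant matrix H = [[-10, 2], [2, -8]].
det(H) = 76, tr(H) = -18.
det(H) > 0 and tr(H) < 0, so H is negative definite everywhere: concave.

concave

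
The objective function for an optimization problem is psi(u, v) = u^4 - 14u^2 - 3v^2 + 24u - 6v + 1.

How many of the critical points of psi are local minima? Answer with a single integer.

psi separates as a function of u plus a function of v, so ∇psi=0 decouples.
∂psi/∂u = 4(u - 2)(u - 1)(u + 3) = 0 at u ∈ {-3, 1, 2}; ∂psi/∂v = -6(v + 1) = 0 at v ∈ {-1}.
The Hessian is diagonal: diag(psi_uu, psi_vv). Second derivatives: psi_uu(-3)=80, psi_uu(1)=-16, psi_uu(2)=20; psi_vv(-1)=-6.
Local minima occur where both diagonal entries positive: none. Count: 0.

0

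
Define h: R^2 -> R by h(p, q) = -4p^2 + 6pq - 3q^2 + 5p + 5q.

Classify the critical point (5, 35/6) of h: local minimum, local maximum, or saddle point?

The Hessian of h is constant: H = [[-8, 6], [6, -6]].
det(H) = (-8)·(-6) − 6² = 12.
det(H) > 0 and tr(H) = -14 < 0, so H is negative definite and the point is a local maximum.

local maximum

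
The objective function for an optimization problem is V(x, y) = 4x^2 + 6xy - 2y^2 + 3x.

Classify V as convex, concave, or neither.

V is quadratic, so its Hessian is the constant matrix H = [[8, 6], [6, -4]].
det(H) = -68, tr(H) = 4.
det(H) < 0, so H is indefinite: neither convex nor concave.

neither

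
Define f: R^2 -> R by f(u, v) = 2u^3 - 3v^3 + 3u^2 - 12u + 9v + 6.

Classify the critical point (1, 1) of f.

saddle point

The mixed partial ∂²f/∂u∂v is 0, so the Hessian at any point is diag(f_uu, f_vv) = diag(6(2u + 1), -18v).
At (1, 1): H = diag(18, -18).
The eigenvalues have opposite signs, so H is indefinite: a saddle point.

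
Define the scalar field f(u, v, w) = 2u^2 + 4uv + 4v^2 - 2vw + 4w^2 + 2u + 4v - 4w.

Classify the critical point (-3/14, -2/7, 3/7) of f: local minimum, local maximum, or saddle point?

local minimum

The Hessian is constant: H = [[4, 4, 0], [4, 8, -2], [0, -2, 8]].
Leading principal minors: Δ₁ = 4, Δ₂ = 16, Δ₃ = 112.
All leading minors are positive, so H is positive definite: a local minimum.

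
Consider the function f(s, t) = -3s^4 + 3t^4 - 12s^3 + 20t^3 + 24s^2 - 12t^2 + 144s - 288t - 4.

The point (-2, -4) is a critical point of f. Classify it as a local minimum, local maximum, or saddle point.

local minimum

The mixed partial ∂²f/∂s∂t is 0, so the Hessian at any point is diag(f_ss, f_tt) = diag(12(-3s^2 - 6s + 4), 12(3t^2 + 10t - 2)).
At (-2, -4): H = diag(48, 72).
Both eigenvalues are positive, so H is positive definite: a local minimum.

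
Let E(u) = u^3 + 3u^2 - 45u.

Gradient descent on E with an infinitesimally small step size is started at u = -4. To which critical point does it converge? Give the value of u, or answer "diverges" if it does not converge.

3

E'(u) = 3(u - 3)(u + 5), so E'(-4) = -21.
Gradient descent moves in the -E' direction, i.e. u is increasing.
The nearest critical point in that direction is u = 3, where E'' = 24 > 0 (a local minimum). The iterate converges there.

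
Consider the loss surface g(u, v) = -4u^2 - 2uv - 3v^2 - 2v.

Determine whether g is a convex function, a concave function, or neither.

g is quadratic, so its Hessian is the constant matrix H = [[-8, -2], [-2, -6]].
det(H) = 44, tr(H) = -14.
det(H) > 0 and tr(H) < 0, so H is negative definite everywhere: concave.

concave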